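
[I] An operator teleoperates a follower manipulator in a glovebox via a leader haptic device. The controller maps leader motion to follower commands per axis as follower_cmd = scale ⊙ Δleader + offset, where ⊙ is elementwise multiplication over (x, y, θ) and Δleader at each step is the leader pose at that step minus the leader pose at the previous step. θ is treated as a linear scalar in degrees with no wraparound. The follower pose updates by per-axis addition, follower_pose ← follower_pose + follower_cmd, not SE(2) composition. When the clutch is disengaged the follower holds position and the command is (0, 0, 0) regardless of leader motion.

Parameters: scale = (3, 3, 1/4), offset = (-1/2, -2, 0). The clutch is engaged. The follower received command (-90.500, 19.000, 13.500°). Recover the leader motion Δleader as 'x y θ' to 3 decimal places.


axis x: (-90.500 − -1/2) / (3) = -30.000
axis y: (19.000 − -2) / (3) = 7.000
axis θ: (13.500 − 0) / (1/4) = 54.000

-30.000 7.000 54.000


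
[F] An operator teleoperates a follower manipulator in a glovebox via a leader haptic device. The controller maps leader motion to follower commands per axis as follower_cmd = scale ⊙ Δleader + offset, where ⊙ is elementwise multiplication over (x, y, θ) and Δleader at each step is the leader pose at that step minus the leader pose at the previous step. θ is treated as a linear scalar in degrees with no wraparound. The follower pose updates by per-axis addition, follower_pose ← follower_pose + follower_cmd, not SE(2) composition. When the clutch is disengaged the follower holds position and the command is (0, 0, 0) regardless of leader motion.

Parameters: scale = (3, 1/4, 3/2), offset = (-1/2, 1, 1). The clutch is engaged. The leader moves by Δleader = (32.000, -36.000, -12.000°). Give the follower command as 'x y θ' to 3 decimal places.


95.500 -8.000 -17.000

axis x: 3·32.000 + -1/2 = 95.500
axis y: 1/4·-36.000 + 1 = -8.000
axis θ: 3/2·-12.000 + 1 = -17.000


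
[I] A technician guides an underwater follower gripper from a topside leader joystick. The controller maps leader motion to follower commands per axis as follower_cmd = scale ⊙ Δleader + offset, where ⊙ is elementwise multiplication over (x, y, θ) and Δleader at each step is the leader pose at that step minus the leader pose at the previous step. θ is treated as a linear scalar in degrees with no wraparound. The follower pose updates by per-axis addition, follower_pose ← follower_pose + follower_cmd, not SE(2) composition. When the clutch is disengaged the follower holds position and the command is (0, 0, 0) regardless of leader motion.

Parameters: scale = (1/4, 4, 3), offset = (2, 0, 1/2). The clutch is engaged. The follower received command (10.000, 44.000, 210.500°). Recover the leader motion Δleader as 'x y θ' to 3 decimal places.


axis x: (10.000 − 2) / (1/4) = 32.000
axis y: (44.000 − 0) / (4) = 11.000
axis θ: (210.500 − 1/2) / (3) = 70.000

32.000 11.000 70.000


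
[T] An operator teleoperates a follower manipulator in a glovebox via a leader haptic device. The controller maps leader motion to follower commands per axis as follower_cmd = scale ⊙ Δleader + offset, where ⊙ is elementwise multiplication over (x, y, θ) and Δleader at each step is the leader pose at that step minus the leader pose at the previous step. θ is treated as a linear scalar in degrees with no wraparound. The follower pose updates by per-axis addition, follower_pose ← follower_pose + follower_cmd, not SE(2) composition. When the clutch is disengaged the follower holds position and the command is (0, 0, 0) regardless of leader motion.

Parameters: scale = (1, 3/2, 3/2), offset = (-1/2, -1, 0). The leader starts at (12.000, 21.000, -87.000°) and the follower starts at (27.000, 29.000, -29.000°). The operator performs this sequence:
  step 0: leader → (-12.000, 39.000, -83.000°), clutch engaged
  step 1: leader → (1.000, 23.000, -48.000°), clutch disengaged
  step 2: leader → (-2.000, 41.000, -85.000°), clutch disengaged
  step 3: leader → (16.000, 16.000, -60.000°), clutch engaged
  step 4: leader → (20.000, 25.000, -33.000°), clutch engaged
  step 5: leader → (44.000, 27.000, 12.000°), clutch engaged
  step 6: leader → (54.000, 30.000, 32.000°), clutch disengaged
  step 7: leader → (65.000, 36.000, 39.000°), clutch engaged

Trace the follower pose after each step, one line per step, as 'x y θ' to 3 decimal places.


step 0: Δleader=(-24.000, 18.000, 4.000°), engaged; cmd=(-24.500, 26.000, 6.000°) → follower=(2.500, 55.000, -23.000°)
step 1: Δleader=(13.000, -16.000, 35.000°), disengaged; cmd=(0,0,0) → follower holds at (2.500, 55.000, -23.000°)
step 2: Δleader=(-3.000, 18.000, -37.000°), disengaged; cmd=(0,0,0) → follower holds at (2.500, 55.000, -23.000°)
step 3: Δleader=(18.000, -25.000, 25.000°), engaged; cmd=(17.500, -38.500, 37.500°) → follower=(20.000, 16.500, 14.500°)
step 4: Δleader=(4.000, 9.000, 27.000°), engaged; cmd=(3.500, 12.500, 40.500°) → follower=(23.500, 29.000, 55.000°)
step 5: Δleader=(24.000, 2.000, 45.000°), engaged; cmd=(23.500, 2.000, 67.500°) → follower=(47.000, 31.000, 122.500°)
step 6: Δleader=(10.000, 3.000, 20.000°), disengaged; cmd=(0,0,0) → follower holds at (47.000, 31.000, 122.500°)
step 7: Δleader=(11.000, 6.000, 7.000°), engaged; cmd=(10.500, 8.000, 10.500°) → follower=(57.500, 39.000, 133.000°)

2.500 55.000 -23.000
2.500 55.000 -23.000
2.500 55.000 -23.000
20.000 16.500 14.500
23.500 29.000 55.000
47.000 31.000 122.500
47.000 31.000 122.500
57.500 39.000 133.000


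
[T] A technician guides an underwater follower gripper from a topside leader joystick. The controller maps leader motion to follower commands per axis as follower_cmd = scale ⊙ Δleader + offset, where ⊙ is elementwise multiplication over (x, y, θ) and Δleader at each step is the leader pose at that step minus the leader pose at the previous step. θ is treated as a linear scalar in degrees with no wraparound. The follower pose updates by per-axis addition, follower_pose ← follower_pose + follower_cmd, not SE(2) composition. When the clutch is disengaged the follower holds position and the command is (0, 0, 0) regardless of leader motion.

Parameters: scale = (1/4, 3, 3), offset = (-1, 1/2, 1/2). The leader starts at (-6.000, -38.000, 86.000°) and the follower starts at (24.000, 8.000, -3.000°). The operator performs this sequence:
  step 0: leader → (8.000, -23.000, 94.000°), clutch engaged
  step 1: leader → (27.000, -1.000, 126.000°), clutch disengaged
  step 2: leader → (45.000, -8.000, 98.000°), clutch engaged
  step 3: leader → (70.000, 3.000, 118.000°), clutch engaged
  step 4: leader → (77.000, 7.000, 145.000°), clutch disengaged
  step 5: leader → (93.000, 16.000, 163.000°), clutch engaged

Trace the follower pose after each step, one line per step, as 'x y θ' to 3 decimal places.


step 0: Δleader=(14.000, 15.000, 8.000°), engaged; cmd=(2.500, 45.500, 24.500°) → follower=(26.500, 53.500, 21.500°)
step 1: Δleader=(19.000, 22.000, 32.000°), disengaged; cmd=(0,0,0) → follower holds at (26.500, 53.500, 21.500°)
step 2: Δleader=(18.000, -7.000, -28.000°), engaged; cmd=(3.500, -20.500, -83.500°) → follower=(30.000, 33.000, -62.000°)
step 3: Δleader=(25.000, 11.000, 20.000°), engaged; cmd=(5.250, 33.500, 60.500°) → follower=(35.250, 66.500, -1.500°)
step 4: Δleader=(7.000, 4.000, 27.000°), disengaged; cmd=(0,0,0) → follower holds at (35.250, 66.500, -1.500°)
step 5: Δleader=(16.000, 9.000, 18.000°), engaged; cmd=(3.000, 27.500, 54.500°) → follower=(38.250, 94.000, 53.000°)

26.500 53.500 21.500
26.500 53.500 21.500
30.000 33.000 -62.000
35.250 66.500 -1.500
35.250 66.500 -1.500
38.250 94.000 53.000


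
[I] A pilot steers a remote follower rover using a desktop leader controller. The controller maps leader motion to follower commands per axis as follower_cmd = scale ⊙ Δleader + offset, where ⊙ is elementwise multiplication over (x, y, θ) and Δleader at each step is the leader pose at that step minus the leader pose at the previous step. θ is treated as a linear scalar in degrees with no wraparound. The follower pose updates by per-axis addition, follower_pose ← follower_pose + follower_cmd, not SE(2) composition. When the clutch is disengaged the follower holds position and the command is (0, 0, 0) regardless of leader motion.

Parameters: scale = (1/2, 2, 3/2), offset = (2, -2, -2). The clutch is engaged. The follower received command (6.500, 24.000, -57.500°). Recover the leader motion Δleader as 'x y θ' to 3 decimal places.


9.000 13.000 -37.000

axis x: (6.500 − 2) / (1/2) = 9.000
axis y: (24.000 − -2) / (2) = 13.000
axis θ: (-57.500 − -2) / (3/2) = -37.000


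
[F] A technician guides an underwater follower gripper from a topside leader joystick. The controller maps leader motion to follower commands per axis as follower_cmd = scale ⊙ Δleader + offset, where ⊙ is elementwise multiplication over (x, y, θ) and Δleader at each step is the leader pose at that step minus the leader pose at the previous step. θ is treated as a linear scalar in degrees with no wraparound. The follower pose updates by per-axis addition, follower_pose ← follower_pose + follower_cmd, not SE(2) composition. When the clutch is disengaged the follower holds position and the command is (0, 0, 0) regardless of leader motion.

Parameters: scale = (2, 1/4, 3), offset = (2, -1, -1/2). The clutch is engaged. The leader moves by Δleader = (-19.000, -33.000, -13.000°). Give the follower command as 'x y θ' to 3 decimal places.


axis x: 2·-19.000 + 2 = -36.000
axis y: 1/4·-33.000 + -1 = -9.250
axis θ: 3·-13.000 + -1/2 = -39.500

-36.000 -9.250 -39.500


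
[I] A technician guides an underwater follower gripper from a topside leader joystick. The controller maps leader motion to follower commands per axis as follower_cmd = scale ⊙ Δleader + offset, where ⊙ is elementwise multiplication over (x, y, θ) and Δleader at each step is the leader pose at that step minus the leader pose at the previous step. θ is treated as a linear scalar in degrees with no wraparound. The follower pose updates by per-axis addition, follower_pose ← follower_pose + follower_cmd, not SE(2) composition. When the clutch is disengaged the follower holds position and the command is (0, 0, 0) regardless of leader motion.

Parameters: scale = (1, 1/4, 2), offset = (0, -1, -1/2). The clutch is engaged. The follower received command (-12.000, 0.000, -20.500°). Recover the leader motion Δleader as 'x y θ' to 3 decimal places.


-12.000 4.000 -10.000

axis x: (-12.000 − 0) / (1) = -12.000
axis y: (0.000 − -1) / (1/4) = 4.000
axis θ: (-20.500 − -1/2) / (2) = -10.000


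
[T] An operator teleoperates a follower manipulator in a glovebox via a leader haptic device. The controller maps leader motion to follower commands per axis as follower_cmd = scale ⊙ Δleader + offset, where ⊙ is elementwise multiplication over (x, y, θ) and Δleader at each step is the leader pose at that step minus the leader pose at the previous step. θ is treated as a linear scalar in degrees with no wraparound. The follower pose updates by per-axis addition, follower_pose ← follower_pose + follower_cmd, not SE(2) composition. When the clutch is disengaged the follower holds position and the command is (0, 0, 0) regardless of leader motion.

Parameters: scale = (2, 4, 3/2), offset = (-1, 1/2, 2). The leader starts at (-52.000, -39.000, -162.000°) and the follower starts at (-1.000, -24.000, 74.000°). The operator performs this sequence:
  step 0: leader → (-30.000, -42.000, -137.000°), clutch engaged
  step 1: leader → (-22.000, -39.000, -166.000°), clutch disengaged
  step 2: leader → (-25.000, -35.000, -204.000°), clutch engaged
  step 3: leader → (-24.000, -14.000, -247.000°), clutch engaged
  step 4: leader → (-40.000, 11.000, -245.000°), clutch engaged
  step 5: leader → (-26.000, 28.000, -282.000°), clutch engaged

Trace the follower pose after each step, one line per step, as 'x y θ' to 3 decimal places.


42.000 -35.500 113.500
42.000 -35.500 113.500
35.000 -19.000 58.500
36.000 65.500 -4.000
3.000 166.000 1.000
30.000 234.500 -52.500

step 0: Δleader=(22.000, -3.000, 25.000°), engaged; cmd=(43.000, -11.500, 39.500°) → follower=(42.000, -35.500, 113.500°)
step 1: Δleader=(8.000, 3.000, -29.000°), disengaged; cmd=(0,0,0) → follower holds at (42.000, -35.500, 113.500°)
step 2: Δleader=(-3.000, 4.000, -38.000°), engaged; cmd=(-7.000, 16.500, -55.000°) → follower=(35.000, -19.000, 58.500°)
step 3: Δleader=(1.000, 21.000, -43.000°), engaged; cmd=(1.000, 84.500, -62.500°) → follower=(36.000, 65.500, -4.000°)
step 4: Δleader=(-16.000, 25.000, 2.000°), engaged; cmd=(-33.000, 100.500, 5.000°) → follower=(3.000, 166.000, 1.000°)
step 5: Δleader=(14.000, 17.000, -37.000°), engaged; cmd=(27.000, 68.500, -53.500°) → follower=(30.000, 234.500, -52.500°)


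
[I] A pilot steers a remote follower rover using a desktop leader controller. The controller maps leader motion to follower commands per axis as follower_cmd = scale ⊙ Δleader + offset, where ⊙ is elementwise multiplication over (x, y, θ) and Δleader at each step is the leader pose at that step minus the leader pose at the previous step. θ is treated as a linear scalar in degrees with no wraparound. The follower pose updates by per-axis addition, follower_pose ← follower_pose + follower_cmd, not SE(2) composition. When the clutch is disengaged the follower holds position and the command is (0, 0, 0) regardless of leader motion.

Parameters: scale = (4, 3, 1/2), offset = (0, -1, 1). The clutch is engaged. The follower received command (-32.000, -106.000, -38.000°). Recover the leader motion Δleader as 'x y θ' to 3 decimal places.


-8.000 -35.000 -78.000

axis x: (-32.000 − 0) / (4) = -8.000
axis y: (-106.000 − -1) / (3) = -35.000
axis θ: (-38.000 − 1) / (1/2) = -78.000


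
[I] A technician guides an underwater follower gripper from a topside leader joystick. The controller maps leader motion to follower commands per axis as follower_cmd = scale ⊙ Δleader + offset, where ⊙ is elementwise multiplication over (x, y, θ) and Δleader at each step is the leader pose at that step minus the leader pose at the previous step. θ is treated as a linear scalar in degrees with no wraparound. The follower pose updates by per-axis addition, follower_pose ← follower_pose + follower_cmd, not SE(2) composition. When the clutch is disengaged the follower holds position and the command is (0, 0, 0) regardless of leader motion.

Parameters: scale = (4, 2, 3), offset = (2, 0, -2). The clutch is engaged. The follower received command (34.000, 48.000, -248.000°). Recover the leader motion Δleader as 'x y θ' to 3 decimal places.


axis x: (34.000 − 2) / (4) = 8.000
axis y: (48.000 − 0) / (2) = 24.000
axis θ: (-248.000 − -2) / (3) = -82.000

8.000 24.000 -82.000


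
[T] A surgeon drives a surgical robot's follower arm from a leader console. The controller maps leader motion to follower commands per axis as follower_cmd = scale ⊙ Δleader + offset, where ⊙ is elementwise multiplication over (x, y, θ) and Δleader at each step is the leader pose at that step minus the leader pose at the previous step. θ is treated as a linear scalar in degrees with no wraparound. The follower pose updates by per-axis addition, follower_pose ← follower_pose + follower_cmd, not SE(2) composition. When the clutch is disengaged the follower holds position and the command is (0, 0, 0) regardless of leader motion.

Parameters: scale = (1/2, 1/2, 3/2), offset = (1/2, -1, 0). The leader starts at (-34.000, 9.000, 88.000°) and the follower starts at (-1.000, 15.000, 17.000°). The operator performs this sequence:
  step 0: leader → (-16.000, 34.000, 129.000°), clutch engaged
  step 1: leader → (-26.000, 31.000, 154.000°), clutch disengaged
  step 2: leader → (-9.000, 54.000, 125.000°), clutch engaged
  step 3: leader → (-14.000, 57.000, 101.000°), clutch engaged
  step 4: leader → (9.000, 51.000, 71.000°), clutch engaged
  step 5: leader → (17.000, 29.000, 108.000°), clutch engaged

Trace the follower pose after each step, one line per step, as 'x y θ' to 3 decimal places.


8.500 26.500 78.500
8.500 26.500 78.500
17.500 37.000 35.000
15.500 37.500 -1.000
27.500 33.500 -46.000
32.000 21.500 9.500

step 0: Δleader=(18.000, 25.000, 41.000°), engaged; cmd=(9.500, 11.500, 61.500°) → follower=(8.500, 26.500, 78.500°)
step 1: Δleader=(-10.000, -3.000, 25.000°), disengaged; cmd=(0,0,0) → follower holds at (8.500, 26.500, 78.500°)
step 2: Δleader=(17.000, 23.000, -29.000°), engaged; cmd=(9.000, 10.500, -43.500°) → follower=(17.500, 37.000, 35.000°)
step 3: Δleader=(-5.000, 3.000, -24.000°), engaged; cmd=(-2.000, 0.500, -36.000°) → follower=(15.500, 37.500, -1.000°)
step 4: Δleader=(23.000, -6.000, -30.000°), engaged; cmd=(12.000, -4.000, -45.000°) → follower=(27.500, 33.500, -46.000°)
step 5: Δleader=(8.000, -22.000, 37.000°), engaged; cmd=(4.500, -12.000, 55.500°) → follower=(32.000, 21.500, 9.500°)


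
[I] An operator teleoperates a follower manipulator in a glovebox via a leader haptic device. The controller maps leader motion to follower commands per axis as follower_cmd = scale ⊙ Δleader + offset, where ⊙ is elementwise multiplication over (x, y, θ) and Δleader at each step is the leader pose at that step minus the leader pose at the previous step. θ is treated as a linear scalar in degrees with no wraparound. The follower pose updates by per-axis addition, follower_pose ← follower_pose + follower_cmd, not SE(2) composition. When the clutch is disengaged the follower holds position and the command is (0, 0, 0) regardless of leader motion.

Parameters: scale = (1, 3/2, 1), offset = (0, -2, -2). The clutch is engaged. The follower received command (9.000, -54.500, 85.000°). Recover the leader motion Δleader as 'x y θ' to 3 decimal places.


9.000 -35.000 87.000

axis x: (9.000 − 0) / (1) = 9.000
axis y: (-54.500 − -2) / (3/2) = -35.000
axis θ: (85.000 − -2) / (1) = 87.000


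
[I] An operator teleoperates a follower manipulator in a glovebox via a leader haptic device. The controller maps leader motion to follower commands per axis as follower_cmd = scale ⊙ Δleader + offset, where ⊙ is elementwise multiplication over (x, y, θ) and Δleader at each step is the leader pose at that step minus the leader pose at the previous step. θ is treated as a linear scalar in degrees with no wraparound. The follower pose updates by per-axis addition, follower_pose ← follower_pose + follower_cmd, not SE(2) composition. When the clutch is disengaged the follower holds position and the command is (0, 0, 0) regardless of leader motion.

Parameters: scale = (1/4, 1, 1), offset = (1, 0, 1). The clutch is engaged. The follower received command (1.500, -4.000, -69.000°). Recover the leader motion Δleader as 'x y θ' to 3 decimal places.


axis x: (1.500 − 1) / (1/4) = 2.000
axis y: (-4.000 − 0) / (1) = -4.000
axis θ: (-69.000 − 1) / (1) = -70.000

2.000 -4.000 -70.000


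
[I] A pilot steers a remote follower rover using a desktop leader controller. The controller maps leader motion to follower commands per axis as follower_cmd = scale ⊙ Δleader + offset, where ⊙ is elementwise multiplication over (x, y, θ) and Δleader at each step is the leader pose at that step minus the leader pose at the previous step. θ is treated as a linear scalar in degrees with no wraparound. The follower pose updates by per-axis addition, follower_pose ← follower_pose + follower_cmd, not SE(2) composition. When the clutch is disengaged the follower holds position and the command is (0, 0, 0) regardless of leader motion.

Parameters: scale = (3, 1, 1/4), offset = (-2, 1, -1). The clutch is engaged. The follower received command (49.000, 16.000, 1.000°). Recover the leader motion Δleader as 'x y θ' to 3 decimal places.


axis x: (49.000 − -2) / (3) = 17.000
axis y: (16.000 − 1) / (1) = 15.000
axis θ: (1.000 − -1) / (1/4) = 8.000

17.000 15.000 8.000


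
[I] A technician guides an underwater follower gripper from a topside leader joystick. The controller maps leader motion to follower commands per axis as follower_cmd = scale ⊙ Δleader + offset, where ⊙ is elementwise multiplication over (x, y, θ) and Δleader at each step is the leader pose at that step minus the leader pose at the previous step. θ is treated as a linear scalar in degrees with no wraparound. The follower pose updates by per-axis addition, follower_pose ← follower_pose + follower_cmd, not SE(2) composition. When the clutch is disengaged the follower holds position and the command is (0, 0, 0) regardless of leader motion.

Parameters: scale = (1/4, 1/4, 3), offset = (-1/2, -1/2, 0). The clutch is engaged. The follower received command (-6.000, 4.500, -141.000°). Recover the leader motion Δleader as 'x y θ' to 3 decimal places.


axis x: (-6.000 − -1/2) / (1/4) = -22.000
axis y: (4.500 − -1/2) / (1/4) = 20.000
axis θ: (-141.000 − 0) / (3) = -47.000

-22.000 20.000 -47.000


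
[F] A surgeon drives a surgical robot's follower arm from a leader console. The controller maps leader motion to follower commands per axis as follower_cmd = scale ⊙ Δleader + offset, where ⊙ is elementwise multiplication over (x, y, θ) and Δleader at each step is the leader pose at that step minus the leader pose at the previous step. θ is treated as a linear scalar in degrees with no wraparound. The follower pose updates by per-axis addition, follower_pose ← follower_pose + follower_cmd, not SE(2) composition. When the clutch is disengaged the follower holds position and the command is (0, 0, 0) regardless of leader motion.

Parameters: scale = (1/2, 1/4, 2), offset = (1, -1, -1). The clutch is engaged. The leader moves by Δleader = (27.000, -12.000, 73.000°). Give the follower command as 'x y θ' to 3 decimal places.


axis x: 1/2·27.000 + 1 = 14.500
axis y: 1/4·-12.000 + -1 = -4.000
axis θ: 2·73.000 + -1 = 145.000

14.500 -4.000 145.000


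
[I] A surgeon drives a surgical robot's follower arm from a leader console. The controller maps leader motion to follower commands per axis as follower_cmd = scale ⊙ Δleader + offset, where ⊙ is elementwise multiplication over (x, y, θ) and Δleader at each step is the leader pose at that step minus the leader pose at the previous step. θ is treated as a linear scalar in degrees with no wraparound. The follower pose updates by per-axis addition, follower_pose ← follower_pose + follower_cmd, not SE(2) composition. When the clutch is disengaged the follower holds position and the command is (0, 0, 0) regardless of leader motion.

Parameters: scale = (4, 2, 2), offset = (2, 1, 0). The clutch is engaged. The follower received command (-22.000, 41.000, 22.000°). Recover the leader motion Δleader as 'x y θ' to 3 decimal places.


-6.000 20.000 11.000

axis x: (-22.000 − 2) / (4) = -6.000
axis y: (41.000 − 1) / (2) = 20.000
axis θ: (22.000 − 0) / (2) = 11.000


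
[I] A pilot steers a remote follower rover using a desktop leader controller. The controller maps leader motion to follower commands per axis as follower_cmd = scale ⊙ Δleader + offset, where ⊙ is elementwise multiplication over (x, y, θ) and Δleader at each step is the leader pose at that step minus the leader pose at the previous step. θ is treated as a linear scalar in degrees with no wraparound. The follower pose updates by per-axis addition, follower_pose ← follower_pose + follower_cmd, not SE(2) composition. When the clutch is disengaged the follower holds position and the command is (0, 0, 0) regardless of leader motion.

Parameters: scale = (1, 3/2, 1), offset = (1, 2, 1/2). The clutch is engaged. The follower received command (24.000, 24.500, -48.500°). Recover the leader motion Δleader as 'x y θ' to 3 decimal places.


23.000 15.000 -49.000

axis x: (24.000 − 1) / (1) = 23.000
axis y: (24.500 − 2) / (3/2) = 15.000
axis θ: (-48.500 − 1/2) / (1) = -49.000


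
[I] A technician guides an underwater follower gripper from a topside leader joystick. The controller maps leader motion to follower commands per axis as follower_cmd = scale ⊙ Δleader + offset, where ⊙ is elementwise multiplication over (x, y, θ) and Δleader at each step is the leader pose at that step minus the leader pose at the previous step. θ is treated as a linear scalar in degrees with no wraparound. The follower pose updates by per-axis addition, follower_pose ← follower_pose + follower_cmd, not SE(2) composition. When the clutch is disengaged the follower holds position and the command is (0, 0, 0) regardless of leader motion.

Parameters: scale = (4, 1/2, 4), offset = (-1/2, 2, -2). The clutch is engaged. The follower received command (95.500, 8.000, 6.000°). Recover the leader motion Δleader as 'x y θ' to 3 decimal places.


axis x: (95.500 − -1/2) / (4) = 24.000
axis y: (8.000 − 2) / (1/2) = 12.000
axis θ: (6.000 − -2) / (4) = 2.000

24.000 12.000 2.000


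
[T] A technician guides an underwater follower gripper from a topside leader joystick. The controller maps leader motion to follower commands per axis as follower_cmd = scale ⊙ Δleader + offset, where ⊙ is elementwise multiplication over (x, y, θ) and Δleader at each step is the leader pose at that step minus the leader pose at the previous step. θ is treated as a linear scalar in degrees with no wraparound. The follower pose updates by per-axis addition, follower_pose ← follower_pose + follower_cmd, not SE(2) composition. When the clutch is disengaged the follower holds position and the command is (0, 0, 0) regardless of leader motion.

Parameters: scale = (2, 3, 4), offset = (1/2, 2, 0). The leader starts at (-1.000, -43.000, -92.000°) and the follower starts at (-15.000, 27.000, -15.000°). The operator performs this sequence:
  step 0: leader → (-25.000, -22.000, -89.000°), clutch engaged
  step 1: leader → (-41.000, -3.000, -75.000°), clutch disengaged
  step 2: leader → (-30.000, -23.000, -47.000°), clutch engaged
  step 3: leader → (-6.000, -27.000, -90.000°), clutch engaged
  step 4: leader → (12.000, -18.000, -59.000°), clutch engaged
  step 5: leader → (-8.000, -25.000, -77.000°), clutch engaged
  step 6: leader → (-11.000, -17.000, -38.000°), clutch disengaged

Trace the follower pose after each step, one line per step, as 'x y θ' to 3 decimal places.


step 0: Δleader=(-24.000, 21.000, 3.000°), engaged; cmd=(-47.500, 65.000, 12.000°) → follower=(-62.500, 92.000, -3.000°)
step 1: Δleader=(-16.000, 19.000, 14.000°), disengaged; cmd=(0,0,0) → follower holds at (-62.500, 92.000, -3.000°)
step 2: Δleader=(11.000, -20.000, 28.000°), engaged; cmd=(22.500, -58.000, 112.000°) → follower=(-40.000, 34.000, 109.000°)
step 3: Δleader=(24.000, -4.000, -43.000°), engaged; cmd=(48.500, -10.000, -172.000°) → follower=(8.500, 24.000, -63.000°)
step 4: Δleader=(18.000, 9.000, 31.000°), engaged; cmd=(36.500, 29.000, 124.000°) → follower=(45.000, 53.000, 61.000°)
step 5: Δleader=(-20.000, -7.000, -18.000°), engaged; cmd=(-39.500, -19.000, -72.000°) → follower=(5.500, 34.000, -11.000°)
step 6: Δleader=(-3.000, 8.000, 39.000°), disengaged; cmd=(0,0,0) → follower holds at (5.500, 34.000, -11.000°)

-62.500 92.000 -3.000
-62.500 92.000 -3.000
-40.000 34.000 109.000
8.500 24.000 -63.000
45.000 53.000 61.000
5.500 34.000 -11.000
5.500 34.000 -11.000


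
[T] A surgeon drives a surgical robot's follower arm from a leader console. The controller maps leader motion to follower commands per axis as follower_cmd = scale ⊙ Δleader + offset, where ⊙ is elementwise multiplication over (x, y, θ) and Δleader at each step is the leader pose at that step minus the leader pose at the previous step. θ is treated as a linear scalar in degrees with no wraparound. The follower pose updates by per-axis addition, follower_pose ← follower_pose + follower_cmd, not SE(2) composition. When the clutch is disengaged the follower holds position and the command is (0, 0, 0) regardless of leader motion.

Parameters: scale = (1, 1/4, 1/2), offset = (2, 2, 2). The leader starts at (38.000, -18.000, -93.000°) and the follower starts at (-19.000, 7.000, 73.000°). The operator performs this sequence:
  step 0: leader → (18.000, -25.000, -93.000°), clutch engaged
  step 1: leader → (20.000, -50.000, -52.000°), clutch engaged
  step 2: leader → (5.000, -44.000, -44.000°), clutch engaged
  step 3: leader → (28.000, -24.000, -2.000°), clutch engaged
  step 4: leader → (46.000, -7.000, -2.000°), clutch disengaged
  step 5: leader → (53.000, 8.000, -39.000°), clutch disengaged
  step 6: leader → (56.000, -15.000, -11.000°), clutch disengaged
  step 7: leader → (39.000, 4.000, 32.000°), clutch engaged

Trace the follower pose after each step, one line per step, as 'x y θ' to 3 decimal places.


step 0: Δleader=(-20.000, -7.000, 0.000°), engaged; cmd=(-18.000, 0.250, 2.000°) → follower=(-37.000, 7.250, 75.000°)
step 1: Δleader=(2.000, -25.000, 41.000°), engaged; cmd=(4.000, -4.250, 22.500°) → follower=(-33.000, 3.000, 97.500°)
step 2: Δleader=(-15.000, 6.000, 8.000°), engaged; cmd=(-13.000, 3.500, 6.000°) → follower=(-46.000, 6.500, 103.500°)
step 3: Δleader=(23.000, 20.000, 42.000°), engaged; cmd=(25.000, 7.000, 23.000°) → follower=(-21.000, 13.500, 126.500°)
step 4: Δleader=(18.000, 17.000, 0.000°), disengaged; cmd=(0,0,0) → follower holds at (-21.000, 13.500, 126.500°)
step 5: Δleader=(7.000, 15.000, -37.000°), disengaged; cmd=(0,0,0) → follower holds at (-21.000, 13.500, 126.500°)
step 6: Δleader=(3.000, -23.000, 28.000°), disengaged; cmd=(0,0,0) → follower holds at (-21.000, 13.500, 126.500°)
step 7: Δleader=(-17.000, 19.000, 43.000°), engaged; cmd=(-15.000, 6.750, 23.500°) → follower=(-36.000, 20.250, 150.000°)

-37.000 7.250 75.000
-33.000 3.000 97.500
-46.000 6.500 103.500
-21.000 13.500 126.500
-21.000 13.500 126.500
-21.000 13.500 126.500
-21.000 13.500 126.500
-36.000 20.250 150.000


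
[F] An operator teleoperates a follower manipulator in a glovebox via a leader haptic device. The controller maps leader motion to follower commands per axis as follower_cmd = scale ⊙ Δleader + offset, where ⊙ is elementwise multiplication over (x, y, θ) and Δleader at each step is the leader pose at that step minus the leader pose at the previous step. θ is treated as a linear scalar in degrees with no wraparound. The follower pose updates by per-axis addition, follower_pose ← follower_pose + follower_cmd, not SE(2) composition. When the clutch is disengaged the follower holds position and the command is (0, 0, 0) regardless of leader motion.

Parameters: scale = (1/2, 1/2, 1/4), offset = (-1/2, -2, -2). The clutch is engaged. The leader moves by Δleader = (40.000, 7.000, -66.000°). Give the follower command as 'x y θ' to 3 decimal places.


axis x: 1/2·40.000 + -1/2 = 19.500
axis y: 1/2·7.000 + -2 = 1.500
axis θ: 1/4·-66.000 + -2 = -18.500

19.500 1.500 -18.500


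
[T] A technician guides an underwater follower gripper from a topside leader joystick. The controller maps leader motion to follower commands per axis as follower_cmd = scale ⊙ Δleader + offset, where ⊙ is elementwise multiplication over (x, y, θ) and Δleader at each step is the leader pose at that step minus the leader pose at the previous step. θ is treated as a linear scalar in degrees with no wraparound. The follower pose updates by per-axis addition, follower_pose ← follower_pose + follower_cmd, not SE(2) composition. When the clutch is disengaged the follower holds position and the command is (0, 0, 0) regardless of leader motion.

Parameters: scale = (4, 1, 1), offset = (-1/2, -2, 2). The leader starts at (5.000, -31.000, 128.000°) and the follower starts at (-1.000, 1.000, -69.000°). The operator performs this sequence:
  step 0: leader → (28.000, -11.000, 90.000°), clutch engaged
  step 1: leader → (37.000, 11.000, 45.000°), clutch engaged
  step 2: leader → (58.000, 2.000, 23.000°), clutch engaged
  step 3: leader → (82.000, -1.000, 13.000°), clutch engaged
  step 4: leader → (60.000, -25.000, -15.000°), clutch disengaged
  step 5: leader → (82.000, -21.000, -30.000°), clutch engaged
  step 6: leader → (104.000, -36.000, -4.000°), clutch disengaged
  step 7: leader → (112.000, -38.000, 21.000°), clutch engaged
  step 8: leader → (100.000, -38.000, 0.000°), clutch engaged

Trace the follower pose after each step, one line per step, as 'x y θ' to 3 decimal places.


step 0: Δleader=(23.000, 20.000, -38.000°), engaged; cmd=(91.500, 18.000, -36.000°) → follower=(90.500, 19.000, -105.000°)
step 1: Δleader=(9.000, 22.000, -45.000°), engaged; cmd=(35.500, 20.000, -43.000°) → follower=(126.000, 39.000, -148.000°)
step 2: Δleader=(21.000, -9.000, -22.000°), engaged; cmd=(83.500, -11.000, -20.000°) → follower=(209.500, 28.000, -168.000°)
step 3: Δleader=(24.000, -3.000, -10.000°), engaged; cmd=(95.500, -5.000, -8.000°) → follower=(305.000, 23.000, -176.000°)
step 4: Δleader=(-22.000, -24.000, -28.000°), disengaged; cmd=(0,0,0) → follower holds at (305.000, 23.000, -176.000°)
step 5: Δleader=(22.000, 4.000, -15.000°), engaged; cmd=(87.500, 2.000, -13.000°) → follower=(392.500, 25.000, -189.000°)
step 6: Δleader=(22.000, -15.000, 26.000°), disengaged; cmd=(0,0,0) → follower holds at (392.500, 25.000, -189.000°)
step 7: Δleader=(8.000, -2.000, 25.000°), engaged; cmd=(31.500, -4.000, 27.000°) → follower=(424.000, 21.000, -162.000°)
step 8: Δleader=(-12.000, 0.000, -21.000°), engaged; cmd=(-48.500, -2.000, -19.000°) → follower=(375.500, 19.000, -181.000°)

90.500 19.000 -105.000
126.000 39.000 -148.000
209.500 28.000 -168.000
305.000 23.000 -176.000
305.000 23.000 -176.000
392.500 25.000 -189.000
392.500 25.000 -189.000
424.000 21.000 -162.000
375.500 19.000 -181.000


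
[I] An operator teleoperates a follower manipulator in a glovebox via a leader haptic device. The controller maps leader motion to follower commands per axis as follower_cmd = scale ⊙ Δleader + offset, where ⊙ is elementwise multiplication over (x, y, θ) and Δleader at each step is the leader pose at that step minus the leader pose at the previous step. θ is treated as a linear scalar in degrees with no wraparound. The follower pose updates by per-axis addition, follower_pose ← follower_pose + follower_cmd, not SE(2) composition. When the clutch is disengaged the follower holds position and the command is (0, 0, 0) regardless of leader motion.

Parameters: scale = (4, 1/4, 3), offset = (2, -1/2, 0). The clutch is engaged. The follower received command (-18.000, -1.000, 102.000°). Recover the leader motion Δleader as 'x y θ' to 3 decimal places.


axis x: (-18.000 − 2) / (4) = -5.000
axis y: (-1.000 − -1/2) / (1/4) = -2.000
axis θ: (102.000 − 0) / (3) = 34.000

-5.000 -2.000 34.000


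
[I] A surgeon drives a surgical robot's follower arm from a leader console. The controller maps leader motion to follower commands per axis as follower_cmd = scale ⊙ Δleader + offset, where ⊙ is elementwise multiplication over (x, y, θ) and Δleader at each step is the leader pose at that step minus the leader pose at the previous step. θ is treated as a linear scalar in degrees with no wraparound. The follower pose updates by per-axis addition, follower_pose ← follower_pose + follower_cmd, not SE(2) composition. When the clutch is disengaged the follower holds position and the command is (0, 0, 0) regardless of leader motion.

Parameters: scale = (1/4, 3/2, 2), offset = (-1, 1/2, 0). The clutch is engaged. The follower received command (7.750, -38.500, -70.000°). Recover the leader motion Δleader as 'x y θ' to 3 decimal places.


axis x: (7.750 − -1) / (1/4) = 35.000
axis y: (-38.500 − 1/2) / (3/2) = -26.000
axis θ: (-70.000 − 0) / (2) = -35.000

35.000 -26.000 -35.000


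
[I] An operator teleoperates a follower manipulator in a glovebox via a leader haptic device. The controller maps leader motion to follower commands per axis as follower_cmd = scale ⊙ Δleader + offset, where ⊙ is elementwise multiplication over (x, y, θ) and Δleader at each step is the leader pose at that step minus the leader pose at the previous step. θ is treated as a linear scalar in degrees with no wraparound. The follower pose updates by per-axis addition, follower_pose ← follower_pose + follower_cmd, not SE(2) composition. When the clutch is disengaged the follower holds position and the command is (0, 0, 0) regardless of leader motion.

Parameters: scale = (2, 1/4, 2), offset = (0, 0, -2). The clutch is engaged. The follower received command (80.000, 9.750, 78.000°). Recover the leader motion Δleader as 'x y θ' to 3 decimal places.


40.000 39.000 40.000

axis x: (80.000 − 0) / (2) = 40.000
axis y: (9.750 − 0) / (1/4) = 39.000
axis θ: (78.000 − -2) / (2) = 40.000


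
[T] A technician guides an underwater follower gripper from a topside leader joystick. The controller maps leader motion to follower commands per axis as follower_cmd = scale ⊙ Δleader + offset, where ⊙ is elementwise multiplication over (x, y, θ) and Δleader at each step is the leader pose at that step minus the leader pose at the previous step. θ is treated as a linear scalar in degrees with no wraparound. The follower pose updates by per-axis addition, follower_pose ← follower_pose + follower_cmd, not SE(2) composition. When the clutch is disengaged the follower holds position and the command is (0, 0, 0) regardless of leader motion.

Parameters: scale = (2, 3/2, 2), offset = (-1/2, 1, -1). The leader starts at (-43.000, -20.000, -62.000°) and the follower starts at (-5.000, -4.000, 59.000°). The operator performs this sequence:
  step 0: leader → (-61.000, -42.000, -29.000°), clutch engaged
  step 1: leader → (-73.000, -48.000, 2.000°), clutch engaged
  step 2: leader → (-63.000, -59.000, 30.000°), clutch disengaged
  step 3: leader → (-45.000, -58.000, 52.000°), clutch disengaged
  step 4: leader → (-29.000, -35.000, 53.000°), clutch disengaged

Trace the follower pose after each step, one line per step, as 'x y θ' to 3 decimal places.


-41.500 -36.000 124.000
-66.000 -44.000 185.000
-66.000 -44.000 185.000
-66.000 -44.000 185.000
-66.000 -44.000 185.000

step 0: Δleader=(-18.000, -22.000, 33.000°), engaged; cmd=(-36.500, -32.000, 65.000°) → follower=(-41.500, -36.000, 124.000°)
step 1: Δleader=(-12.000, -6.000, 31.000°), engaged; cmd=(-24.500, -8.000, 61.000°) → follower=(-66.000, -44.000, 185.000°)
step 2: Δleader=(10.000, -11.000, 28.000°), disengaged; cmd=(0,0,0) → follower holds at (-66.000, -44.000, 185.000°)
step 3: Δleader=(18.000, 1.000, 22.000°), disengaged; cmd=(0,0,0) → follower holds at (-66.000, -44.000, 185.000°)
step 4: Δleader=(16.000, 23.000, 1.000°), disengaged; cmd=(0,0,0) → follower holds at (-66.000, -44.000, 185.000°)


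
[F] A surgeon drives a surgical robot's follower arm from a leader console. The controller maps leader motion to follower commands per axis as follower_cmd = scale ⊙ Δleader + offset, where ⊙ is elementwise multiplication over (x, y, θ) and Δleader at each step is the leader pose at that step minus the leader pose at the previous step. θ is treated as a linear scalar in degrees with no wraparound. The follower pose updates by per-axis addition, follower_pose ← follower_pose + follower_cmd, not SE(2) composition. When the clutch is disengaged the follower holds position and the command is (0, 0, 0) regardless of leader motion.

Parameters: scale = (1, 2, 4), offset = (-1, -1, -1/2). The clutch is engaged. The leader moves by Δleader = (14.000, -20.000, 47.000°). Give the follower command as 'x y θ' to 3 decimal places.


13.000 -41.000 187.500

axis x: 1·14.000 + -1 = 13.000
axis y: 2·-20.000 + -1 = -41.000
axis θ: 4·47.000 + -1/2 = 187.500


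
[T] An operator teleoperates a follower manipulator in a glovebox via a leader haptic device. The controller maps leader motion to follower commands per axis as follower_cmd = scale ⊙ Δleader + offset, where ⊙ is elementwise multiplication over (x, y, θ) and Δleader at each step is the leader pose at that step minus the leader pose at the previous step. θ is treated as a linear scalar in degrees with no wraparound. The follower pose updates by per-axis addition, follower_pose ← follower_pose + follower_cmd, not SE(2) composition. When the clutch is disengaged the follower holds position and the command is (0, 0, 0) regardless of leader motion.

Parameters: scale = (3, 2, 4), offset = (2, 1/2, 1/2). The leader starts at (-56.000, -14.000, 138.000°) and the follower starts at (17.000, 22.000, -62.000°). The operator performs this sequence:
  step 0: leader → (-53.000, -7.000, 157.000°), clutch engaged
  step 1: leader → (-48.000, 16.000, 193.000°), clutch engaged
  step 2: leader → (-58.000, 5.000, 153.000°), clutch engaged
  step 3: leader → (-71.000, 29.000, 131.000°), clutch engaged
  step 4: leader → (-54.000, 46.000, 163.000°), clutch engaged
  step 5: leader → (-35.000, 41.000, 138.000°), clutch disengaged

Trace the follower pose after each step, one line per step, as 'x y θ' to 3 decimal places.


28.000 36.500 14.500
45.000 83.000 159.000
17.000 61.500 -0.500
-20.000 110.000 -88.000
33.000 144.500 40.500
33.000 144.500 40.500

step 0: Δleader=(3.000, 7.000, 19.000°), engaged; cmd=(11.000, 14.500, 76.500°) → follower=(28.000, 36.500, 14.500°)
step 1: Δleader=(5.000, 23.000, 36.000°), engaged; cmd=(17.000, 46.500, 144.500°) → follower=(45.000, 83.000, 159.000°)
step 2: Δleader=(-10.000, -11.000, -40.000°), engaged; cmd=(-28.000, -21.500, -159.500°) → follower=(17.000, 61.500, -0.500°)
step 3: Δleader=(-13.000, 24.000, -22.000°), engaged; cmd=(-37.000, 48.500, -87.500°) → follower=(-20.000, 110.000, -88.000°)
step 4: Δleader=(17.000, 17.000, 32.000°), engaged; cmd=(53.000, 34.500, 128.500°) → follower=(33.000, 144.500, 40.500°)
step 5: Δleader=(19.000, -5.000, -25.000°), disengaged; cmd=(0,0,0) → follower holds at (33.000, 144.500, 40.500°)
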